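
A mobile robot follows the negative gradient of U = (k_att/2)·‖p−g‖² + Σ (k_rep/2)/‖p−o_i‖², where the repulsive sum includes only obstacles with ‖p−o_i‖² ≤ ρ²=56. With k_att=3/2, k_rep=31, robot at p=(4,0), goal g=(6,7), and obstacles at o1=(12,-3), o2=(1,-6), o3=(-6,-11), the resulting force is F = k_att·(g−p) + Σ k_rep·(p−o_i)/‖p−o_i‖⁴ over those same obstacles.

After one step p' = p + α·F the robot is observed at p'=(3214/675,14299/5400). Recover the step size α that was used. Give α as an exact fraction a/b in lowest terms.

α = 1/4

F_att = 3/2·(g−p) = 3/2·(2,7) = (3.0000,10.5000)
o1: d²=73 > ρ²=56 → inactive
o2: d²=45 ≤ ρ²=56; F_rep = 31·(3,6)/45² = (0.0459,0.0919)
o3: d²=221 > ρ²=56 → inactive
F = F_att + ΣF_rep = (3.0459,10.5919)
Δp = p'−p = (0.7615,2.6480); α = Δx/Fx = (514/675) / (2056/675) = 1/4
check: Δy/Fy = (14299/5400) / (14299/1350) = 1/4 ✓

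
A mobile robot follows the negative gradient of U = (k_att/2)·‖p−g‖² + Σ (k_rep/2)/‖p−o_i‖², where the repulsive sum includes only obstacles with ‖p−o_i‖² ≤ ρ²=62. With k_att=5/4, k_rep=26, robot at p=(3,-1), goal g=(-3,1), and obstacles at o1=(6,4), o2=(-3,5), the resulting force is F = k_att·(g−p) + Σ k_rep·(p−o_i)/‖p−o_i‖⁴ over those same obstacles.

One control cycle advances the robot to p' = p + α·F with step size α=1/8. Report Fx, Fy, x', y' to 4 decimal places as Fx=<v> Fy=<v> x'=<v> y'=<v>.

F_att = 5/4·(g−p) = 5/4·(-6,2) = (-7.5000,2.5000)
o1: d²=34 ≤ ρ²=62; F_rep = 26·(-3,-5)/34² = (-0.0675,-0.1125)
o2: d²=72 > ρ²=62 → inactive
F = F_att + ΣF_rep = (-7.5675,2.3875)
p' = p + 1/8·F = (2.0541,-0.7016)

Fx=-7.5675 Fy=2.3875 x'=2.0541 y'=-0.7016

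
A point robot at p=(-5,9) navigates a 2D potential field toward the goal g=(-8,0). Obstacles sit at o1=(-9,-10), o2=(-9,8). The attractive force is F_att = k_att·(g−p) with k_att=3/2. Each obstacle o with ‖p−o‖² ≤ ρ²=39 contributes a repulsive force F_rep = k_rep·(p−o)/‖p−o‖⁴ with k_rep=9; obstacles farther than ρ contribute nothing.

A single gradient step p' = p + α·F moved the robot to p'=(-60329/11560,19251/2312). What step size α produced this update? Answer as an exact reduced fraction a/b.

α = 1/20

F_att = 3/2·(g−p) = 3/2·(-3,-9) = (-4.5000,-13.5000)
o1: d²=377 > ρ²=39 → inactive
o2: d²=17 ≤ ρ²=39; F_rep = 9·(4,1)/17² = (0.1246,0.0311)
F = F_att + ΣF_rep = (-4.3754,-13.4689)
Δp = p'−p = (-0.2188,-0.6734); α = Δx/Fx = (-2529/11560) / (-2529/578) = 1/20
check: Δy/Fy = (-1557/2312) / (-7785/578) = 1/20 ✓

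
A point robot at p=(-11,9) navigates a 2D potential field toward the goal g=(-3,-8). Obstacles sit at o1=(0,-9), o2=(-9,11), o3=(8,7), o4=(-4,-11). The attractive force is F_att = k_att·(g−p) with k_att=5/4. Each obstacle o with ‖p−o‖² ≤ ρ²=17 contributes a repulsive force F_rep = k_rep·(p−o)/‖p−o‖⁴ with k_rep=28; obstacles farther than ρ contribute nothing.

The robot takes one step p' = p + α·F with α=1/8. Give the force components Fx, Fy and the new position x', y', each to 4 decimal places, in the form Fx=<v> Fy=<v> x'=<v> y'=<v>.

Fx=9.1250 Fy=-22.1250 x'=-9.8594 y'=6.2344

F_att = 5/4·(g−p) = 5/4·(8,-17) = (10.0000,-21.2500)
o1: d²=445 > ρ²=17 → inactive
o2: d²=8 ≤ ρ²=17; F_rep = 28·(-2,-2)/8² = (-0.8750,-0.8750)
o3: d²=365 > ρ²=17 → inactive
o4: d²=449 > ρ²=17 → inactive
F = F_att + ΣF_rep = (9.1250,-22.1250)
p' = p + 1/8·F = (-9.8594,6.2344)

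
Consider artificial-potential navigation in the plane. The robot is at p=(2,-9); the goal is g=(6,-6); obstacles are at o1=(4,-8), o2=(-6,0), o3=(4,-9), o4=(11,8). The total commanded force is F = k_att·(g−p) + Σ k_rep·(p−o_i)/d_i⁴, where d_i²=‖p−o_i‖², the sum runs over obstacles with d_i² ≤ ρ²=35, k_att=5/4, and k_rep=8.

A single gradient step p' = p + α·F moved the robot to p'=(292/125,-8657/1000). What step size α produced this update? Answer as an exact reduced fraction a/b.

α = 1/10

F_att = 5/4·(g−p) = 5/4·(4,3) = (5.0000,3.7500)
o1: d²=5 ≤ ρ²=35; F_rep = 8·(-2,-1)/5² = (-0.6400,-0.3200)
o2: d²=145 > ρ²=35 → inactive
o3: d²=4 ≤ ρ²=35; F_rep = 8·(-2,0)/4² = (-1.0000,0.0000)
o4: d²=370 > ρ²=35 → inactive
F = F_att + ΣF_rep = (3.3600,3.4300)
Δp = p'−p = (0.3360,0.3430); α = Δx/Fx = (42/125) / (84/25) = 1/10
check: Δy/Fy = (343/1000) / (343/100) = 1/10 ✓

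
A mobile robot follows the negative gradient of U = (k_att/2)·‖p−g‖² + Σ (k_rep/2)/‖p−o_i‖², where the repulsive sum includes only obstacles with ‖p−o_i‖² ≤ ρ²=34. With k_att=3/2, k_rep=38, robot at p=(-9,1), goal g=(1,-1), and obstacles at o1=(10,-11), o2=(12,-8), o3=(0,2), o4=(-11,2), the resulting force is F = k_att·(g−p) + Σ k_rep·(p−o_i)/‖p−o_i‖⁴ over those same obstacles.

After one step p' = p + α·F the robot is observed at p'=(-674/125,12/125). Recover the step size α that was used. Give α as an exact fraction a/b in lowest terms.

F_att = 3/2·(g−p) = 3/2·(10,-2) = (15.0000,-3.0000)
o1: d²=505 > ρ²=34 → inactive
o2: d²=522 > ρ²=34 → inactive
o3: d²=82 > ρ²=34 → inactive
o4: d²=5 ≤ ρ²=34; F_rep = 38·(2,-1)/5² = (3.0400,-1.5200)
F = F_att + ΣF_rep = (18.0400,-4.5200)
Δp = p'−p = (3.6080,-0.9040); α = Δx/Fx = (451/125) / (451/25) = 1/5
check: Δy/Fy = (-113/125) / (-113/25) = 1/5 ✓

α = 1/5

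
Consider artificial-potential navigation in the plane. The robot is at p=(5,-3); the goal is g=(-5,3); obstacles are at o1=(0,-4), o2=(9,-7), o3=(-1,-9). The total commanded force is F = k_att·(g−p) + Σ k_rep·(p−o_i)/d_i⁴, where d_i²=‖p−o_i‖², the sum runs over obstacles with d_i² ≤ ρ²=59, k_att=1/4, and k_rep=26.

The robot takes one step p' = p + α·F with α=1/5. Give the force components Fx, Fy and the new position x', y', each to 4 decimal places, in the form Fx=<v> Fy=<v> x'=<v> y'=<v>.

F_att = 1/4·(g−p) = 1/4·(-10,6) = (-2.5000,1.5000)
o1: d²=26 ≤ ρ²=59; F_rep = 26·(5,1)/26² = (0.1923,0.0385)
o2: d²=32 ≤ ρ²=59; F_rep = 26·(-4,4)/32² = (-0.1016,0.1016)
o3: d²=72 > ρ²=59 → inactive
F = F_att + ΣF_rep = (-2.4093,1.6400)
p' = p + 1/5·F = (4.5181,-2.6720)

Fx=-2.4093 Fy=1.6400 x'=4.5181 y'=-2.6720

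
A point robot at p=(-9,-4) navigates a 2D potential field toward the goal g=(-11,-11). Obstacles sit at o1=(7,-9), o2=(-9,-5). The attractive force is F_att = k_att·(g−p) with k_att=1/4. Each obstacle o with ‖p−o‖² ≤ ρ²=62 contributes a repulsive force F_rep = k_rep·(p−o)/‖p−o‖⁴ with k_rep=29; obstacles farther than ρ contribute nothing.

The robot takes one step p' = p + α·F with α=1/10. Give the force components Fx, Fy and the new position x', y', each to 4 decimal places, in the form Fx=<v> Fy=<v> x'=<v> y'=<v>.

Fx=-0.5000 Fy=27.2500 x'=-9.0500 y'=-1.2750

F_att = 1/4·(g−p) = 1/4·(-2,-7) = (-0.5000,-1.7500)
o1: d²=281 > ρ²=62 → inactive
o2: d²=1 ≤ ρ²=62; F_rep = 29·(0,1)/1² = (0.0000,29.0000)
F = F_att + ΣF_rep = (-0.5000,27.2500)
p' = p + 1/10·F = (-9.0500,-1.2750)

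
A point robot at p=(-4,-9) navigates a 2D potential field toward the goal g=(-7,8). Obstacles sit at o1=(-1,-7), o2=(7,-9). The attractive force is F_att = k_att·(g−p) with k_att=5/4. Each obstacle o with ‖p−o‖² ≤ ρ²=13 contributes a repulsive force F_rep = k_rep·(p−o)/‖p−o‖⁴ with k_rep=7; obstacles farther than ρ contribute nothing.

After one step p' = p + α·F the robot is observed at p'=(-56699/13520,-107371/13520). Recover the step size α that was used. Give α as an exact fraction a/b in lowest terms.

F_att = 5/4·(g−p) = 5/4·(-3,17) = (-3.7500,21.2500)
o1: d²=13 ≤ ρ²=13; F_rep = 7·(-3,-2)/13² = (-0.1243,-0.0828)
o2: d²=121 > ρ²=13 → inactive
F = F_att + ΣF_rep = (-3.8743,21.1672)
Δp = p'−p = (-0.1937,1.0584); α = Δx/Fx = (-2619/13520) / (-2619/676) = 1/20
check: Δy/Fy = (14309/13520) / (14309/676) = 1/20 ✓

α = 1/20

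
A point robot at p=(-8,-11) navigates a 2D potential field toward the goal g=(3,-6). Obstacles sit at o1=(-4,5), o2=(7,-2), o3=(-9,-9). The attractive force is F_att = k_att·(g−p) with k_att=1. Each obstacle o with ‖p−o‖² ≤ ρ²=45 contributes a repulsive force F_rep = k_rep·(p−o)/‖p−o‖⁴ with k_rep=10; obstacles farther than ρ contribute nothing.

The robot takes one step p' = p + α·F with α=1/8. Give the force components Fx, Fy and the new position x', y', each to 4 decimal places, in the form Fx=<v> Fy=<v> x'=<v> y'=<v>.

Fx=11.4000 Fy=4.2000 x'=-6.5750 y'=-10.4750

F_att = 1·(g−p) = 1·(11,5) = (11.0000,5.0000)
o1: d²=272 > ρ²=45 → inactive
o2: d²=306 > ρ²=45 → inactive
o3: d²=5 ≤ ρ²=45; F_rep = 10·(1,-2)/5² = (0.4000,-0.8000)
F = F_att + ΣF_rep = (11.4000,4.2000)
p' = p + 1/8·F = (-6.5750,-10.4750)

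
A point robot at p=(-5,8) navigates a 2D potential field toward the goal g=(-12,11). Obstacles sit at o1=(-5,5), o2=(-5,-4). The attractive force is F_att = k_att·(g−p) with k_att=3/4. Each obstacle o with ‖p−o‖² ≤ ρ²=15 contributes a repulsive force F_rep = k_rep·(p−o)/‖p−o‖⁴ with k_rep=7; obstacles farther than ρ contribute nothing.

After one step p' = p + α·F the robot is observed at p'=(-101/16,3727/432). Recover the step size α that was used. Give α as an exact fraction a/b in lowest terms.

F_att = 3/4·(g−p) = 3/4·(-7,3) = (-5.2500,2.2500)
o1: d²=9 ≤ ρ²=15; F_rep = 7·(0,3)/9² = (0.0000,0.2593)
o2: d²=144 > ρ²=15 → inactive
F = F_att + ΣF_rep = (-5.2500,2.5093)
Δp = p'−p = (-1.3125,0.6273); α = Δx/Fx = (-21/16) / (-21/4) = 1/4
check: Δy/Fy = (271/432) / (271/108) = 1/4 ✓

α = 1/4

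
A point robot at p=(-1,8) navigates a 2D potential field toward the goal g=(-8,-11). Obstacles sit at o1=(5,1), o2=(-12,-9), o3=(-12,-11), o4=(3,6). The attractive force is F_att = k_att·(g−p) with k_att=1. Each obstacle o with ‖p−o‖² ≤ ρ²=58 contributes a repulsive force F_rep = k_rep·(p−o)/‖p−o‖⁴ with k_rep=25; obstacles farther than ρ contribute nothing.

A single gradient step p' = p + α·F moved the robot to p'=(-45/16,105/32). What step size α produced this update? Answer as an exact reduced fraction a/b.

α = 1/4

F_att = 1·(g−p) = 1·(-7,-19) = (-7.0000,-19.0000)
o1: d²=85 > ρ²=58 → inactive
o2: d²=410 > ρ²=58 → inactive
o3: d²=482 > ρ²=58 → inactive
o4: d²=20 ≤ ρ²=58; F_rep = 25·(-4,2)/20² = (-0.2500,0.1250)
F = F_att + ΣF_rep = (-7.2500,-18.8750)
Δp = p'−p = (-1.8125,-4.7188); α = Δx/Fx = (-29/16) / (-29/4) = 1/4
check: Δy/Fy = (-151/32) / (-151/8) = 1/4 ✓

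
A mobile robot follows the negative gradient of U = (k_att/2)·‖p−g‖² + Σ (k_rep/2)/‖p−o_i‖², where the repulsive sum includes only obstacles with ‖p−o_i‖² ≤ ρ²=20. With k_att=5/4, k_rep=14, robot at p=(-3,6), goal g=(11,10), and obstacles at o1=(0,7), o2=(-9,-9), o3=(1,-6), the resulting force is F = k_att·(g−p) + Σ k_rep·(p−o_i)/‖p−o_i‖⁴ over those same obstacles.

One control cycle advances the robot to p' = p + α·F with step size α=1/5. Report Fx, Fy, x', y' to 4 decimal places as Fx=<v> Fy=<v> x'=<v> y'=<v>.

F_att = 5/4·(g−p) = 5/4·(14,4) = (17.5000,5.0000)
o1: d²=10 ≤ ρ²=20; F_rep = 14·(-3,-1)/10² = (-0.4200,-0.1400)
o2: d²=261 > ρ²=20 → inactive
o3: d²=160 > ρ²=20 → inactive
F = F_att + ΣF_rep = (17.0800,4.8600)
p' = p + 1/5·F = (0.4160,6.9720)

Fx=17.0800 Fy=4.8600 x'=0.4160 y'=6.9720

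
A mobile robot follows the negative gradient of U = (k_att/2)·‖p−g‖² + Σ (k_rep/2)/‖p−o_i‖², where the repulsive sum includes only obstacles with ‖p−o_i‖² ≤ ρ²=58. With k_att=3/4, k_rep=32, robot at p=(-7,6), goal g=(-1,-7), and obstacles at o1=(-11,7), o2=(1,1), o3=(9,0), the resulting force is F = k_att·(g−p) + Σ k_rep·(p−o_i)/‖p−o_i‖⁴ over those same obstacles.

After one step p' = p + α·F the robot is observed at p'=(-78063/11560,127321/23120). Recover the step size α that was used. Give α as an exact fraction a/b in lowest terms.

α = 1/20

F_att = 3/4·(g−p) = 3/4·(6,-13) = (4.5000,-9.7500)
o1: d²=17 ≤ ρ²=58; F_rep = 32·(4,-1)/17² = (0.4429,-0.1107)
o2: d²=89 > ρ²=58 → inactive
o3: d²=292 > ρ²=58 → inactive
F = F_att + ΣF_rep = (4.9429,-9.8607)
Δp = p'−p = (0.2471,-0.4930); α = Δx/Fx = (2857/11560) / (2857/578) = 1/20
check: Δy/Fy = (-11399/23120) / (-11399/1156) = 1/20 ✓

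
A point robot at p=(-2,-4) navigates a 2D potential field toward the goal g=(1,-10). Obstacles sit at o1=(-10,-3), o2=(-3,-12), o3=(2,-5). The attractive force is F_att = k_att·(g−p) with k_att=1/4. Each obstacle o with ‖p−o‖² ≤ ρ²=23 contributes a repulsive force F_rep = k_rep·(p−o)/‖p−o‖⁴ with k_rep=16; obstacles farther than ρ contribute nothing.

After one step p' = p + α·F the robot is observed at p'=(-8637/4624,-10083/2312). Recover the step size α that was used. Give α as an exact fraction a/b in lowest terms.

α = 1/4

F_att = 1/4·(g−p) = 1/4·(3,-6) = (0.7500,-1.5000)
o1: d²=65 > ρ²=23 → inactive
o2: d²=65 > ρ²=23 → inactive
o3: d²=17 ≤ ρ²=23; F_rep = 16·(-4,1)/17² = (-0.2215,0.0554)
F = F_att + ΣF_rep = (0.5285,-1.4446)
Δp = p'−p = (0.1321,-0.3612); α = Δx/Fx = (611/4624) / (611/1156) = 1/4
check: Δy/Fy = (-835/2312) / (-835/578) = 1/4 ✓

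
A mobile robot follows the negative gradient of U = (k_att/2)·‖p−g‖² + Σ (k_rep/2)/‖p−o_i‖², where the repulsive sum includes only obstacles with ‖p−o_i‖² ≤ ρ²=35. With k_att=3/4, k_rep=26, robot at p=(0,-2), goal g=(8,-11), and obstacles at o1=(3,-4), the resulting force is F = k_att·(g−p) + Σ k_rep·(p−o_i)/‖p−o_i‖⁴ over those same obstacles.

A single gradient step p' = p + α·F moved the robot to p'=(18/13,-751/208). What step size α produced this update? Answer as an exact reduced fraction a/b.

α = 1/4

F_att = 3/4·(g−p) = 3/4·(8,-9) = (6.0000,-6.7500)
o1: d²=13 ≤ ρ²=35; F_rep = 26·(-3,2)/13² = (-0.4615,0.3077)
F = F_att + ΣF_rep = (5.5385,-6.4423)
Δp = p'−p = (1.3846,-1.6106); α = Δx/Fx = (18/13) / (72/13) = 1/4
check: Δy/Fy = (-335/208) / (-335/52) = 1/4 ✓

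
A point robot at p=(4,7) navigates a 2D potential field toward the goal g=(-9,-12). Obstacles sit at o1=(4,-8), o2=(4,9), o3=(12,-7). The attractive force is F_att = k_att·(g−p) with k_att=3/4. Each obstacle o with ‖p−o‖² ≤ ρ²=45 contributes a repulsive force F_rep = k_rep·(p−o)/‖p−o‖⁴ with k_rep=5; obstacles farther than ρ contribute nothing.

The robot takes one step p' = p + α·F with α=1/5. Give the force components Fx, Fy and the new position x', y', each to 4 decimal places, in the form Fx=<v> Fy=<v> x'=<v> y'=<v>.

F_att = 3/4·(g−p) = 3/4·(-13,-19) = (-9.7500,-14.2500)
o1: d²=225 > ρ²=45 → inactive
o2: d²=4 ≤ ρ²=45; F_rep = 5·(0,-2)/4² = (0.0000,-0.6250)
o3: d²=260 > ρ²=45 → inactive
F = F_att + ΣF_rep = (-9.7500,-14.8750)
p' = p + 1/5·F = (2.0500,4.0250)

Fx=-9.7500 Fy=-14.8750 x'=2.0500 y'=4.0250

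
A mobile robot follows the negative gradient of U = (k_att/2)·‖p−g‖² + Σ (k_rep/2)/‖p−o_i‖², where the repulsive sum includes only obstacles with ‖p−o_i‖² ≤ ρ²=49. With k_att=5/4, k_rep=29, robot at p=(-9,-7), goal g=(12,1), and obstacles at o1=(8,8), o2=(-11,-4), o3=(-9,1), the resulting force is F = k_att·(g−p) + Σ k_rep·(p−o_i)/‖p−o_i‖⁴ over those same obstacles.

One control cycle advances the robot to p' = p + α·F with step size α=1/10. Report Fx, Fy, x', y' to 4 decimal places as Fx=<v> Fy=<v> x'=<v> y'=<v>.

Fx=26.5932 Fy=9.4852 x'=-6.3407 y'=-6.0515

F_att = 5/4·(g−p) = 5/4·(21,8) = (26.2500,10.0000)
o1: d²=514 > ρ²=49 → inactive
o2: d²=13 ≤ ρ²=49; F_rep = 29·(2,-3)/13² = (0.3432,-0.5148)
o3: d²=64 > ρ²=49 → inactive
F = F_att + ΣF_rep = (26.5932,9.4852)
p' = p + 1/10·F = (-6.3407,-6.0515)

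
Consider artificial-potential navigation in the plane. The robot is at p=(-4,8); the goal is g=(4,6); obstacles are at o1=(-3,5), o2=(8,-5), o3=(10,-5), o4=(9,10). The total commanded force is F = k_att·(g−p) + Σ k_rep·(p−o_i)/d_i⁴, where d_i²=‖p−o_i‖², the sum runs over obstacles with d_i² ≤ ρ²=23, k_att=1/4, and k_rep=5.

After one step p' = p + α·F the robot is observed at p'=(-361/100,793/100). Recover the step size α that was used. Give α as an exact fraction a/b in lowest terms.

F_att = 1/4·(g−p) = 1/4·(8,-2) = (2.0000,-0.5000)
o1: d²=10 ≤ ρ²=23; F_rep = 5·(-1,3)/10² = (-0.0500,0.1500)
o2: d²=313 > ρ²=23 → inactive
o3: d²=365 > ρ²=23 → inactive
o4: d²=173 > ρ²=23 → inactive
F = F_att + ΣF_rep = (1.9500,-0.3500)
Δp = p'−p = (0.3900,-0.0700); α = Δx/Fx = (39/100) / (39/20) = 1/5
check: Δy/Fy = (-7/100) / (-7/20) = 1/5 ✓

α = 1/5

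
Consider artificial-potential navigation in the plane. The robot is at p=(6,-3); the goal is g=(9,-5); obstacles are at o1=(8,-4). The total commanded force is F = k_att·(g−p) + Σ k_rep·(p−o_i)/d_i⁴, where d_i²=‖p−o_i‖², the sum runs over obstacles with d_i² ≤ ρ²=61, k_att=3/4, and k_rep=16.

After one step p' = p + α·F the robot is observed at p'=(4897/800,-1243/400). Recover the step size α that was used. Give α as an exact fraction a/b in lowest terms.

α = 1/8

F_att = 3/4·(g−p) = 3/4·(3,-2) = (2.2500,-1.5000)
o1: d²=5 ≤ ρ²=61; F_rep = 16·(-2,1)/5² = (-1.2800,0.6400)
F = F_att + ΣF_rep = (0.9700,-0.8600)
Δp = p'−p = (0.1212,-0.1075); α = Δx/Fx = (97/800) / (97/100) = 1/8
check: Δy/Fy = (-43/400) / (-43/50) = 1/8 ✓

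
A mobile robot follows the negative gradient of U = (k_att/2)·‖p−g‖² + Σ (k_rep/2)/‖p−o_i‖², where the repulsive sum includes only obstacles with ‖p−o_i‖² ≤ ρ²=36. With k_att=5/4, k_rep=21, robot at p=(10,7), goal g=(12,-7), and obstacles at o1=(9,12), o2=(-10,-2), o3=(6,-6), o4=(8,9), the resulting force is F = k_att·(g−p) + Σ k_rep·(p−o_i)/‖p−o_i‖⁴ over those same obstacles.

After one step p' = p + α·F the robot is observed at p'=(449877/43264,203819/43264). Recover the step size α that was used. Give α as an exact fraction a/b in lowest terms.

α = 1/8

F_att = 5/4·(g−p) = 5/4·(2,-14) = (2.5000,-17.5000)
o1: d²=26 ≤ ρ²=36; F_rep = 21·(1,-5)/26² = (0.0311,-0.1553)
o2: d²=481 > ρ²=36 → inactive
o3: d²=185 > ρ²=36 → inactive
o4: d²=8 ≤ ρ²=36; F_rep = 21·(2,-2)/8² = (0.6562,-0.6562)
F = F_att + ΣF_rep = (3.1873,-18.3116)
Δp = p'−p = (0.3984,-2.2889); α = Δx/Fx = (17237/43264) / (17237/5408) = 1/8
check: Δy/Fy = (-99029/43264) / (-99029/5408) = 1/8 ✓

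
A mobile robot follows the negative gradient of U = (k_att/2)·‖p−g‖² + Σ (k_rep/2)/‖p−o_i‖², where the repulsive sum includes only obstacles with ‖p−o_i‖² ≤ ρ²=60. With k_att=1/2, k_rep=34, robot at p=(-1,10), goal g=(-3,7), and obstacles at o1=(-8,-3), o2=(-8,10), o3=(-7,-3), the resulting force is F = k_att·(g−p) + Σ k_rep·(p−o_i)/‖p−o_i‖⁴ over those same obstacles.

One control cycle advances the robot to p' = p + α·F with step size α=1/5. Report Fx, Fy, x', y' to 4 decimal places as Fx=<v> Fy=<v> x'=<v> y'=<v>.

Fx=-0.9009 Fy=-1.5000 x'=-1.1802 y'=9.7000

F_att = 1/2·(g−p) = 1/2·(-2,-3) = (-1.0000,-1.5000)
o1: d²=218 > ρ²=60 → inactive
o2: d²=49 ≤ ρ²=60; F_rep = 34·(7,0)/49² = (0.0991,0.0000)
o3: d²=205 > ρ²=60 → inactive
F = F_att + ΣF_rep = (-0.9009,-1.5000)
p' = p + 1/5·F = (-1.1802,9.7000)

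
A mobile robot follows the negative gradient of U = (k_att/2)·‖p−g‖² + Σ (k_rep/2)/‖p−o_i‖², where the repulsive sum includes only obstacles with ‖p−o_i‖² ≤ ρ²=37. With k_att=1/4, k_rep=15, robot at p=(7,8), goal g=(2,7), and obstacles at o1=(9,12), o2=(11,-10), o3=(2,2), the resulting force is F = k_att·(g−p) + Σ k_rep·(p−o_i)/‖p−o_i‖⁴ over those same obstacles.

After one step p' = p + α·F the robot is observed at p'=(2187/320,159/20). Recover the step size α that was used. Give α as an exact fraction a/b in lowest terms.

F_att = 1/4·(g−p) = 1/4·(-5,-1) = (-1.2500,-0.2500)
o1: d²=20 ≤ ρ²=37; F_rep = 15·(-2,-4)/20² = (-0.0750,-0.1500)
o2: d²=340 > ρ²=37 → inactive
o3: d²=61 > ρ²=37 → inactive
F = F_att + ΣF_rep = (-1.3250,-0.4000)
Δp = p'−p = (-0.1656,-0.0500); α = Δx/Fx = (-53/320) / (-53/40) = 1/8
check: Δy/Fy = (-1/20) / (-2/5) = 1/8 ✓

α = 1/8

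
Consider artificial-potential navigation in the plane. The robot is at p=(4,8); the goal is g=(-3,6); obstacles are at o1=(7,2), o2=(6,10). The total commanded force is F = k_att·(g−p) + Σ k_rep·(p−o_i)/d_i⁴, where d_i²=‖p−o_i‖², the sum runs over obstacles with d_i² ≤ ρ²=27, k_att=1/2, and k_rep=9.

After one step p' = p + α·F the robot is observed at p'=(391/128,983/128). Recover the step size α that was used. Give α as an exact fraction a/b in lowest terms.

α = 1/4

F_att = 1/2·(g−p) = 1/2·(-7,-2) = (-3.5000,-1.0000)
o1: d²=45 > ρ²=27 → inactive
o2: d²=8 ≤ ρ²=27; F_rep = 9·(-2,-2)/8² = (-0.2812,-0.2812)
F = F_att + ΣF_rep = (-3.7812,-1.2812)
Δp = p'−p = (-0.9453,-0.3203); α = Δx/Fx = (-121/128) / (-121/32) = 1/4
check: Δy/Fy = (-41/128) / (-41/32) = 1/4 ✓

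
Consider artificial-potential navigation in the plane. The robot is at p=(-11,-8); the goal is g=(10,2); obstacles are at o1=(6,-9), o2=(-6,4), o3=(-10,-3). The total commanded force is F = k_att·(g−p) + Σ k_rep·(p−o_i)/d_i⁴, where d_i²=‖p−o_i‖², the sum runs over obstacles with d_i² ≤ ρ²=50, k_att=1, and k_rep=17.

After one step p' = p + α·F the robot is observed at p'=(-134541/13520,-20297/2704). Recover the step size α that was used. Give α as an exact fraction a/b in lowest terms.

α = 1/20

F_att = 1·(g−p) = 1·(21,10) = (21.0000,10.0000)
o1: d²=290 > ρ²=50 → inactive
o2: d²=169 > ρ²=50 → inactive
o3: d²=26 ≤ ρ²=50; F_rep = 17·(-1,-5)/26² = (-0.0251,-0.1257)
F = F_att + ΣF_rep = (20.9749,9.8743)
Δp = p'−p = (1.0487,0.4937); α = Δx/Fx = (14179/13520) / (14179/676) = 1/20
check: Δy/Fy = (1335/2704) / (6675/676) = 1/20 ✓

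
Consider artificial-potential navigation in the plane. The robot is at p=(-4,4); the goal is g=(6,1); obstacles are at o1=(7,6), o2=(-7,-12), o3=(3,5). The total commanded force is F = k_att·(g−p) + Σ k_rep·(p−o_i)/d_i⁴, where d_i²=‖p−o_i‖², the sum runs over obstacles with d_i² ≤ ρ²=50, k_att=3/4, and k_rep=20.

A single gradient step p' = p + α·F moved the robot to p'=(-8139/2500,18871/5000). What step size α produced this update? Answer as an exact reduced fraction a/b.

α = 1/10

F_att = 3/4·(g−p) = 3/4·(10,-3) = (7.5000,-2.2500)
o1: d²=125 > ρ²=50 → inactive
o2: d²=265 > ρ²=50 → inactive
o3: d²=50 ≤ ρ²=50; F_rep = 20·(-7,-1)/50² = (-0.0560,-0.0080)
F = F_att + ΣF_rep = (7.4440,-2.2580)
Δp = p'−p = (0.7444,-0.2258); α = Δx/Fx = (1861/2500) / (1861/250) = 1/10
check: Δy/Fy = (-1129/5000) / (-1129/500) = 1/10 ✓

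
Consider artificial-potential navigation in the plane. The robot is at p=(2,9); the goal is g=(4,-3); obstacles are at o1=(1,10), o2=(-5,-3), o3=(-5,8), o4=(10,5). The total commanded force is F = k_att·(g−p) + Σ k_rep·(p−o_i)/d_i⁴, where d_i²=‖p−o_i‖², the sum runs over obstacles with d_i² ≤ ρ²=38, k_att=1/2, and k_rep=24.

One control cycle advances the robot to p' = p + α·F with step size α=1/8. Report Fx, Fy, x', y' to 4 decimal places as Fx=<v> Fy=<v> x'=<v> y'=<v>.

Fx=7.0000 Fy=-12.0000 x'=2.8750 y'=7.5000

F_att = 1/2·(g−p) = 1/2·(2,-12) = (1.0000,-6.0000)
o1: d²=2 ≤ ρ²=38; F_rep = 24·(1,-1)/2² = (6.0000,-6.0000)
o2: d²=193 > ρ²=38 → inactive
o3: d²=50 > ρ²=38 → inactive
o4: d²=80 > ρ²=38 → inactive
F = F_att + ΣF_rep = (7.0000,-12.0000)
p' = p + 1/8·F = (2.8750,7.5000)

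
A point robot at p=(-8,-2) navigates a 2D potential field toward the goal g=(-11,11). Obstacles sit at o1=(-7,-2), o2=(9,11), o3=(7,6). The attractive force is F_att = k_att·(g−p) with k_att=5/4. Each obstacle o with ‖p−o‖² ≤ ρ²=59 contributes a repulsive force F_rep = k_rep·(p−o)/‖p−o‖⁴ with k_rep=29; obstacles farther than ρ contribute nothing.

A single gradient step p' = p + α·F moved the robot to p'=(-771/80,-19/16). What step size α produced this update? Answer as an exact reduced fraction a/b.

F_att = 5/4·(g−p) = 5/4·(-3,13) = (-3.7500,16.2500)
o1: d²=1 ≤ ρ²=59; F_rep = 29·(-1,0)/1² = (-29.0000,0.0000)
o2: d²=458 > ρ²=59 → inactive
o3: d²=289 > ρ²=59 → inactive
F = F_att + ΣF_rep = (-32.7500,16.2500)
Δp = p'−p = (-1.6375,0.8125); α = Δx/Fx = (-131/80) / (-131/4) = 1/20
check: Δy/Fy = (13/16) / (65/4) = 1/20 ✓

α = 1/20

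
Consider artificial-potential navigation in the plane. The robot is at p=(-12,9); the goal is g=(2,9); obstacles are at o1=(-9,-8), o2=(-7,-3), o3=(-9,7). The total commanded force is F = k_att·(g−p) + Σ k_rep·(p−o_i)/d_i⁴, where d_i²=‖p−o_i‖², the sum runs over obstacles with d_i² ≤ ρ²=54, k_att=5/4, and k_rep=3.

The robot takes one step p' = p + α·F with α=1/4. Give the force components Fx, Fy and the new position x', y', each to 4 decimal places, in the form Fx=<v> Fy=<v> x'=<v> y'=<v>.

F_att = 5/4·(g−p) = 5/4·(14,0) = (17.5000,0.0000)
o1: d²=298 > ρ²=54 → inactive
o2: d²=169 > ρ²=54 → inactive
o3: d²=13 ≤ ρ²=54; F_rep = 3·(-3,2)/13² = (-0.0533,0.0355)
F = F_att + ΣF_rep = (17.4467,0.0355)
p' = p + 1/4·F = (-7.6383,9.0089)

Fx=17.4467 Fy=0.0355 x'=-7.6383 y'=9.0089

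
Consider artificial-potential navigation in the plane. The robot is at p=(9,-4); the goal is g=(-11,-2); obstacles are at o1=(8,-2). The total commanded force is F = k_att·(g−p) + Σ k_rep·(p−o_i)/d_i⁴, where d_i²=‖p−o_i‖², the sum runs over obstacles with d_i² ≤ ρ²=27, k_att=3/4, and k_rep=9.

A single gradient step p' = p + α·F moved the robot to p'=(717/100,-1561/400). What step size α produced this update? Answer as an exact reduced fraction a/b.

F_att = 3/4·(g−p) = 3/4·(-20,2) = (-15.0000,1.5000)
o1: d²=5 ≤ ρ²=27; F_rep = 9·(1,-2)/5² = (0.3600,-0.7200)
F = F_att + ΣF_rep = (-14.6400,0.7800)
Δp = p'−p = (-1.8300,0.0975); α = Δx/Fx = (-183/100) / (-366/25) = 1/8
check: Δy/Fy = (39/400) / (39/50) = 1/8 ✓

α = 1/8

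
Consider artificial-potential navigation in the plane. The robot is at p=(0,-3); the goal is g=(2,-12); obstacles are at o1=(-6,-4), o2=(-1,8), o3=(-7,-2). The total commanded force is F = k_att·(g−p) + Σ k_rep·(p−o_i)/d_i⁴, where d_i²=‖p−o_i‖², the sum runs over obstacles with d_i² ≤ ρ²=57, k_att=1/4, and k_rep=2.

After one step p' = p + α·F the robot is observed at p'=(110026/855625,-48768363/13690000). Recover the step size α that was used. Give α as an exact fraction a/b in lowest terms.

α = 1/4

F_att = 1/4·(g−p) = 1/4·(2,-9) = (0.5000,-2.2500)
o1: d²=37 ≤ ρ²=57; F_rep = 2·(6,1)/37² = (0.0088,0.0015)
o2: d²=122 > ρ²=57 → inactive
o3: d²=50 ≤ ρ²=57; F_rep = 2·(7,-1)/50² = (0.0056,-0.0008)
F = F_att + ΣF_rep = (0.5144,-2.2493)
Δp = p'−p = (0.1286,-0.5623); α = Δx/Fx = (110026/855625) / (440104/855625) = 1/4
check: Δy/Fy = (-7698363/13690000) / (-7698363/3422500) = 1/4 ✓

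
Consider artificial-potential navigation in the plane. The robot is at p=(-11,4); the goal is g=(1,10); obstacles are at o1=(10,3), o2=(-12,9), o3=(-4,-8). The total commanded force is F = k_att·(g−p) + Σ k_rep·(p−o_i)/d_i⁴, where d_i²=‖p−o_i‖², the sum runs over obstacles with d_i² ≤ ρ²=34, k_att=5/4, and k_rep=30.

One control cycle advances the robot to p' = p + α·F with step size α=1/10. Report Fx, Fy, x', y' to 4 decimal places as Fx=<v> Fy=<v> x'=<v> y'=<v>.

Fx=15.0444 Fy=7.2781 x'=-9.4956 y'=4.7278

F_att = 5/4·(g−p) = 5/4·(12,6) = (15.0000,7.5000)
o1: d²=442 > ρ²=34 → inactive
o2: d²=26 ≤ ρ²=34; F_rep = 30·(1,-5)/26² = (0.0444,-0.2219)
o3: d²=193 > ρ²=34 → inactive
F = F_att + ΣF_rep = (15.0444,7.2781)
p' = p + 1/10·F = (-9.4956,4.7278)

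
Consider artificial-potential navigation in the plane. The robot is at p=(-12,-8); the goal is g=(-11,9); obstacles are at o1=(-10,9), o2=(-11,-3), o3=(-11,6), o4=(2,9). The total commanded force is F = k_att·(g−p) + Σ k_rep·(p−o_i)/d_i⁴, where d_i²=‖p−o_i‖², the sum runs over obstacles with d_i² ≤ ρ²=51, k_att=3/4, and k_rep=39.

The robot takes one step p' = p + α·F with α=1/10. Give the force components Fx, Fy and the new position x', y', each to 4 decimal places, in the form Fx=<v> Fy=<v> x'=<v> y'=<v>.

Fx=0.6923 Fy=12.4615 x'=-11.9308 y'=-6.7538

F_att = 3/4·(g−p) = 3/4·(1,17) = (0.7500,12.7500)
o1: d²=293 > ρ²=51 → inactive
o2: d²=26 ≤ ρ²=51; F_rep = 39·(-1,-5)/26² = (-0.0577,-0.2885)
o3: d²=197 > ρ²=51 → inactive
o4: d²=485 > ρ²=51 → inactive
F = F_att + ΣF_rep = (0.6923,12.4615)
p' = p + 1/10·F = (-11.9308,-6.7538)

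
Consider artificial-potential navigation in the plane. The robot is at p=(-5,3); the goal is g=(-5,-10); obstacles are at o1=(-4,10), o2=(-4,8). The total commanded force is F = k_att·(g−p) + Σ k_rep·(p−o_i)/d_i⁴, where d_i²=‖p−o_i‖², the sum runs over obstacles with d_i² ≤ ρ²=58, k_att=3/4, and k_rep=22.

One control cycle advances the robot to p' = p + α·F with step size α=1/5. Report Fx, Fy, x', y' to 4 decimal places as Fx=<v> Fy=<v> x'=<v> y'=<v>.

Fx=-0.0413 Fy=-9.9743 x'=-5.0083 y'=1.0051

F_att = 3/4·(g−p) = 3/4·(0,-13) = (0.0000,-9.7500)
o1: d²=50 ≤ ρ²=58; F_rep = 22·(-1,-7)/50² = (-0.0088,-0.0616)
o2: d²=26 ≤ ρ²=58; F_rep = 22·(-1,-5)/26² = (-0.0325,-0.1627)
F = F_att + ΣF_rep = (-0.0413,-9.9743)
p' = p + 1/5·F = (-5.0083,1.0051)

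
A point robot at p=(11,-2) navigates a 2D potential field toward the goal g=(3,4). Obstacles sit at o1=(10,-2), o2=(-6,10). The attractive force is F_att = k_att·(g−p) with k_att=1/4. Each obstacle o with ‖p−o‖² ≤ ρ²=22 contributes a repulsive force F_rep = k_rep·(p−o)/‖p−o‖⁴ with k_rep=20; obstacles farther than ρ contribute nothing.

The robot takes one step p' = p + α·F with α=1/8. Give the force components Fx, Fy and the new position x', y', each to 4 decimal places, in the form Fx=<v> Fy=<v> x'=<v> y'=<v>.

F_att = 1/4·(g−p) = 1/4·(-8,6) = (-2.0000,1.5000)
o1: d²=1 ≤ ρ²=22; F_rep = 20·(1,0)/1² = (20.0000,0.0000)
o2: d²=433 > ρ²=22 → inactive
F = F_att + ΣF_rep = (18.0000,1.5000)
p' = p + 1/8·F = (13.2500,-1.8125)

Fx=18.0000 Fy=1.5000 x'=13.2500 y'=-1.8125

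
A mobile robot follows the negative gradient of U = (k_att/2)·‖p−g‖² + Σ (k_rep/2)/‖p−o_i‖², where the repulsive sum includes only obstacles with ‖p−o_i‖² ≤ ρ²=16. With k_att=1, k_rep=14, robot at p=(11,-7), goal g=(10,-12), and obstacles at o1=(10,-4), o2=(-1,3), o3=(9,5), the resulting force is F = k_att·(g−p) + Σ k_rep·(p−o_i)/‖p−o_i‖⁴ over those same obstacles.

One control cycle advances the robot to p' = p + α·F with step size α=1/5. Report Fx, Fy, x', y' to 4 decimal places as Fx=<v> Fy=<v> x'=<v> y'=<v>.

F_att = 1·(g−p) = 1·(-1,-5) = (-1.0000,-5.0000)
o1: d²=10 ≤ ρ²=16; F_rep = 14·(1,-3)/10² = (0.1400,-0.4200)
o2: d²=244 > ρ²=16 → inactive
o3: d²=148 > ρ²=16 → inactive
F = F_att + ΣF_rep = (-0.8600,-5.4200)
p' = p + 1/5·F = (10.8280,-8.0840)

Fx=-0.8600 Fy=-5.4200 x'=10.8280 y'=-8.0840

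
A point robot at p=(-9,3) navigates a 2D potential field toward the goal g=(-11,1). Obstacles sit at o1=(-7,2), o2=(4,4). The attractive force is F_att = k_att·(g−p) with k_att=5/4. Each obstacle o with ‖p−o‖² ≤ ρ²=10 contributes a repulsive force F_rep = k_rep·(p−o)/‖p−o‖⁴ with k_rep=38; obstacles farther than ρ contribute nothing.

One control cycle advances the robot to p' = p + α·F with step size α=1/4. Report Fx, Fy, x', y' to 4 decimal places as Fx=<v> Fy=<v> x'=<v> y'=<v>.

Fx=-5.5400 Fy=-0.9800 x'=-10.3850 y'=2.7550

F_att = 5/4·(g−p) = 5/4·(-2,-2) = (-2.5000,-2.5000)
o1: d²=5 ≤ ρ²=10; F_rep = 38·(-2,1)/5² = (-3.0400,1.5200)
o2: d²=170 > ρ²=10 → inactive
F = F_att + ΣF_rep = (-5.5400,-0.9800)
p' = p + 1/4·F = (-10.3850,2.7550)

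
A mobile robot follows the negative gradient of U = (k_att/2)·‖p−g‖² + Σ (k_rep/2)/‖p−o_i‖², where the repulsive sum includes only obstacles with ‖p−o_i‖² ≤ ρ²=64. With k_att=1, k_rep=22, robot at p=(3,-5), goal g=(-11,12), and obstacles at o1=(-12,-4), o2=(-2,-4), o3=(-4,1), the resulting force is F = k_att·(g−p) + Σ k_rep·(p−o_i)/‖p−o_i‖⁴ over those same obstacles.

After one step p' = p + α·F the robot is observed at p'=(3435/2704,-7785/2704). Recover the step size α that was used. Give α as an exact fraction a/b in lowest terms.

F_att = 1·(g−p) = 1·(-14,17) = (-14.0000,17.0000)
o1: d²=226 > ρ²=64 → inactive
o2: d²=26 ≤ ρ²=64; F_rep = 22·(5,-1)/26² = (0.1627,-0.0325)
o3: d²=85 > ρ²=64 → inactive
F = F_att + ΣF_rep = (-13.8373,16.9675)
Δp = p'−p = (-1.7297,2.1209); α = Δx/Fx = (-4677/2704) / (-4677/338) = 1/8
check: Δy/Fy = (5735/2704) / (5735/338) = 1/8 ✓

α = 1/8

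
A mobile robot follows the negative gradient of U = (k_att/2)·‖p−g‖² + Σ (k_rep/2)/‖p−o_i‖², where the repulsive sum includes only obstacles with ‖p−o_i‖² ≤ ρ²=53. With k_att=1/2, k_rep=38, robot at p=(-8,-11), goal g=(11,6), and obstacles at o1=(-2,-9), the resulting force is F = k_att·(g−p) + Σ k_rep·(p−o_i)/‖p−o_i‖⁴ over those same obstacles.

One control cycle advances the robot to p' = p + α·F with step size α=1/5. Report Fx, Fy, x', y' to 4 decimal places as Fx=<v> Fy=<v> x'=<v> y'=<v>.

Fx=9.3575 Fy=8.4525 x'=-6.1285 y'=-9.3095

F_att = 1/2·(g−p) = 1/2·(19,17) = (9.5000,8.5000)
o1: d²=40 ≤ ρ²=53; F_rep = 38·(-6,-2)/40² = (-0.1425,-0.0475)
F = F_att + ΣF_rep = (9.3575,8.4525)
p' = p + 1/5·F = (-6.1285,-9.3095)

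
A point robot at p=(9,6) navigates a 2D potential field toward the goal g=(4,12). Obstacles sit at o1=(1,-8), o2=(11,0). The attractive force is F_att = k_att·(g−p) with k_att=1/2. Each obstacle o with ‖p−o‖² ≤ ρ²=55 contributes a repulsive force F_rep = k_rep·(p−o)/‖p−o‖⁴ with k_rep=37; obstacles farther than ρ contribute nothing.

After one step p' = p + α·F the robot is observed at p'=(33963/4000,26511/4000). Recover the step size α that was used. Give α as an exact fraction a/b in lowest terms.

F_att = 1/2·(g−p) = 1/2·(-5,6) = (-2.5000,3.0000)
o1: d²=260 > ρ²=55 → inactive
o2: d²=40 ≤ ρ²=55; F_rep = 37·(-2,6)/40² = (-0.0462,0.1388)
F = F_att + ΣF_rep = (-2.5463,3.1387)
Δp = p'−p = (-0.5092,0.6278); α = Δx/Fx = (-2037/4000) / (-2037/800) = 1/5
check: Δy/Fy = (2511/4000) / (2511/800) = 1/5 ✓

α = 1/5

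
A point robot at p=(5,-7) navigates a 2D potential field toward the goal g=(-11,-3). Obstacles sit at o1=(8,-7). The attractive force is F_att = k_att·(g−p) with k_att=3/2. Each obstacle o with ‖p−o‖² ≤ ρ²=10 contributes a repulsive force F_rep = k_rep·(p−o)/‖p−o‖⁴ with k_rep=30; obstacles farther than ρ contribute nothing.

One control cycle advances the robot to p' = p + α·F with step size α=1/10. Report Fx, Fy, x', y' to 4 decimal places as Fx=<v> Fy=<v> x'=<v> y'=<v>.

Fx=-25.1111 Fy=6.0000 x'=2.4889 y'=-6.4000

F_att = 3/2·(g−p) = 3/2·(-16,4) = (-24.0000,6.0000)
o1: d²=9 ≤ ρ²=10; F_rep = 30·(-3,0)/9² = (-1.1111,0.0000)
F = F_att + ΣF_rep = (-25.1111,6.0000)
p' = p + 1/10·F = (2.4889,-6.4000)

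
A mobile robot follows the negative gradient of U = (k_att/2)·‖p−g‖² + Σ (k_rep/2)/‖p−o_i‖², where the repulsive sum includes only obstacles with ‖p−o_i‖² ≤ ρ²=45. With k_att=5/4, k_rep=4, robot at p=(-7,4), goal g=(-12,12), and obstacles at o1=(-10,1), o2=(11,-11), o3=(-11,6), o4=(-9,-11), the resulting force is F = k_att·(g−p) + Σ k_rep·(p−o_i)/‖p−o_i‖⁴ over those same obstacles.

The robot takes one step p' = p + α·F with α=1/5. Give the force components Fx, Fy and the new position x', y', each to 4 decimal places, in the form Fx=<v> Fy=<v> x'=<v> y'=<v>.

F_att = 5/4·(g−p) = 5/4·(-5,8) = (-6.2500,10.0000)
o1: d²=18 ≤ ρ²=45; F_rep = 4·(3,3)/18² = (0.0370,0.0370)
o2: d²=549 > ρ²=45 → inactive
o3: d²=20 ≤ ρ²=45; F_rep = 4·(4,-2)/20² = (0.0400,-0.0200)
o4: d²=229 > ρ²=45 → inactive
F = F_att + ΣF_rep = (-6.1730,10.0170)
p' = p + 1/5·F = (-8.2346,6.0034)

Fx=-6.1730 Fy=10.0170 x'=-8.2346 y'=6.0034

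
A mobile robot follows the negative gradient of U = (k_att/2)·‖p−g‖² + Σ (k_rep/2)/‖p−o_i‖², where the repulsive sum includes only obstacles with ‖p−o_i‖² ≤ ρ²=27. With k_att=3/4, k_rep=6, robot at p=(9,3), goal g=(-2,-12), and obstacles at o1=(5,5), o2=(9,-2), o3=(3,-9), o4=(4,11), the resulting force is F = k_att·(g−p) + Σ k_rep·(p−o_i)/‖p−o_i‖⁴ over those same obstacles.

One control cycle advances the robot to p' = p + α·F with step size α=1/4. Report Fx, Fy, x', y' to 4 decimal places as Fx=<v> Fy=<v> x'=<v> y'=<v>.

Fx=-8.1900 Fy=-11.2320 x'=6.9525 y'=0.1920

F_att = 3/4·(g−p) = 3/4·(-11,-15) = (-8.2500,-11.2500)
o1: d²=20 ≤ ρ²=27; F_rep = 6·(4,-2)/20² = (0.0600,-0.0300)
o2: d²=25 ≤ ρ²=27; F_rep = 6·(0,5)/25² = (0.0000,0.0480)
o3: d²=180 > ρ²=27 → inactive
o4: d²=89 > ρ²=27 → inactive
F = F_att + ΣF_rep = (-8.1900,-11.2320)
p' = p + 1/4·F = (6.9525,0.1920)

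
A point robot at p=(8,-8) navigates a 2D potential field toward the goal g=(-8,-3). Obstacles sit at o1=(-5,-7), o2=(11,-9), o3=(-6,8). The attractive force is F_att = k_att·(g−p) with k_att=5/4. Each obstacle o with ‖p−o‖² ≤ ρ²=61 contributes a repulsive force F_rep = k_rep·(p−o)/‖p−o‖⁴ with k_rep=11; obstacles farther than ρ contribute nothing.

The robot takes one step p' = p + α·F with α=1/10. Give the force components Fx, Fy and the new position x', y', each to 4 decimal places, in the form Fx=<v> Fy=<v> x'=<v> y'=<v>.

Fx=-20.3300 Fy=6.3600 x'=5.9670 y'=-7.3640

F_att = 5/4·(g−p) = 5/4·(-16,5) = (-20.0000,6.2500)
o1: d²=170 > ρ²=61 → inactive
o2: d²=10 ≤ ρ²=61; F_rep = 11·(-3,1)/10² = (-0.3300,0.1100)
o3: d²=452 > ρ²=61 → inactive
F = F_att + ΣF_rep = (-20.3300,6.3600)
p' = p + 1/10·F = (5.9670,-7.3640)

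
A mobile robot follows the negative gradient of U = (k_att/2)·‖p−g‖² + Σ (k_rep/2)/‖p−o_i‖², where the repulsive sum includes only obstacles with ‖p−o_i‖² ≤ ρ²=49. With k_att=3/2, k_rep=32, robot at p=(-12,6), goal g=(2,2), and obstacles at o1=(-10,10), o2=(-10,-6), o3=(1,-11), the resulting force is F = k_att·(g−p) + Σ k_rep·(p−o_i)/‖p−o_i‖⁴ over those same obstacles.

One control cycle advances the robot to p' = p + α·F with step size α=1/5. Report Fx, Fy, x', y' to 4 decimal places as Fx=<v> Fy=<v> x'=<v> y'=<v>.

Fx=20.8400 Fy=-6.3200 x'=-7.8320 y'=4.7360

F_att = 3/2·(g−p) = 3/2·(14,-4) = (21.0000,-6.0000)
o1: d²=20 ≤ ρ²=49; F_rep = 32·(-2,-4)/20² = (-0.1600,-0.3200)
o2: d²=148 > ρ²=49 → inactive
o3: d²=458 > ρ²=49 → inactive
F = F_att + ΣF_rep = (20.8400,-6.3200)
p' = p + 1/5·F = (-7.8320,4.7360)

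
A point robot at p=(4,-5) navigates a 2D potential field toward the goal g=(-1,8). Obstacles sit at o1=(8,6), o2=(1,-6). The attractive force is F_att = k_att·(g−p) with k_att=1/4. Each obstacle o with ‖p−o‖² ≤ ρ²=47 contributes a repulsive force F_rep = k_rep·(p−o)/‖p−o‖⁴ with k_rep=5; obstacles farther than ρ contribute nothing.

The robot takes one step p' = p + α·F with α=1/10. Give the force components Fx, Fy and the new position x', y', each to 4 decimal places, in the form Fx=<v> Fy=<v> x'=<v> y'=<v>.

F_att = 1/4·(g−p) = 1/4·(-5,13) = (-1.2500,3.2500)
o1: d²=137 > ρ²=47 → inactive
o2: d²=10 ≤ ρ²=47; F_rep = 5·(3,1)/10² = (0.1500,0.0500)
F = F_att + ΣF_rep = (-1.1000,3.3000)
p' = p + 1/10·F = (3.8900,-4.6700)

Fx=-1.1000 Fy=3.3000 x'=3.8900 y'=-4.6700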